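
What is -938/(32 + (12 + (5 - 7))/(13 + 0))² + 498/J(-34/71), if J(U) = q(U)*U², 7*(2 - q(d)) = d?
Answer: 28279398020125/26957533896 ≈ 1049.0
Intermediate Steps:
q(d) = 2 - d/7
J(U) = U²*(2 - U/7) (J(U) = (2 - U/7)*U² = U²*(2 - U/7))
-938/(32 + (12 + (5 - 7))/(13 + 0))² + 498/J(-34/71) = -938/(32 + (12 + (5 - 7))/(13 + 0))² + 498/(((-34/71)²*(14 - (-34)/71)/7)) = -938/(32 + (12 - 2)/13)² + 498/(((-34*1/71)²*(14 - (-34)/71)/7)) = -938/(32 + 10*(1/13))² + 498/(((-34/71)²*(14 - 1*(-34/71))/7)) = -938/(32 + 10/13)² + 498/(((⅐)*(1156/5041)*(14 + 34/71))) = -938/((426/13)²) + 498/(((⅐)*(1156/5041)*(1028/71))) = -938/181476/169 + 498/(1188368/2505377) = -938*169/181476 + 498*(2505377/1188368) = -79261/90738 + 623838873/594184 = 28279398020125/26957533896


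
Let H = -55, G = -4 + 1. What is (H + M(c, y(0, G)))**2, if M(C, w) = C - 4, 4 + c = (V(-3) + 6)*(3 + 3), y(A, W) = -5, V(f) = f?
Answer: 2025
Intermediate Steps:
G = -3
c = 14 (c = -4 + (-3 + 6)*(3 + 3) = -4 + 3*6 = -4 + 18 = 14)
M(C, w) = -4 + C
(H + M(c, y(0, G)))**2 = (-55 + (-4 + 14))**2 = (-55 + 10)**2 = (-45)**2 = 2025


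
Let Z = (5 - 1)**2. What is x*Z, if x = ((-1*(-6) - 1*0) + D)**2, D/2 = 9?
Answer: 9216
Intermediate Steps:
D = 18 (D = 2*9 = 18)
Z = 16 (Z = 4**2 = 16)
x = 576 (x = ((-1*(-6) - 1*0) + 18)**2 = ((6 + 0) + 18)**2 = (6 + 18)**2 = 24**2 = 576)
x*Z = 576*16 = 9216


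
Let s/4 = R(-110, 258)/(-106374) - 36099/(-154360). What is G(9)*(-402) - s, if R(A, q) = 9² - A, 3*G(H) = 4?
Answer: -1102037929013/2052486330 ≈ -536.93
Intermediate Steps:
G(H) = 4/3 (G(H) = (⅓)*4 = 4/3)
R(A, q) = 81 - A
s = 1905256133/2052486330 (s = 4*((81 - 1*(-110))/(-106374) - 36099/(-154360)) = 4*((81 + 110)*(-1/106374) - 36099*(-1/154360)) = 4*(191*(-1/106374) + 36099/154360) = 4*(-191/106374 + 36099/154360) = 4*(1905256133/8209945320) = 1905256133/2052486330 ≈ 0.92827)
G(9)*(-402) - s = (4/3)*(-402) - 1*1905256133/2052486330 = -536 - 1905256133/2052486330 = -1102037929013/2052486330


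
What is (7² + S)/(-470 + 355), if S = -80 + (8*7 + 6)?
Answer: -31/115 ≈ -0.26957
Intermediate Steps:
S = -18 (S = -80 + (56 + 6) = -80 + 62 = -18)
(7² + S)/(-470 + 355) = (7² - 18)/(-470 + 355) = (49 - 18)/(-115) = 31*(-1/115) = -31/115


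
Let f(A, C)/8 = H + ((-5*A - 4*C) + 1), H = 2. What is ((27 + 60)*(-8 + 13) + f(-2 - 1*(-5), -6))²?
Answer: 281961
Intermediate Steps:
f(A, C) = 24 - 40*A - 32*C (f(A, C) = 8*(2 + ((-5*A - 4*C) + 1)) = 8*(2 + (1 - 5*A - 4*C)) = 8*(3 - 5*A - 4*C) = 24 - 40*A - 32*C)
((27 + 60)*(-8 + 13) + f(-2 - 1*(-5), -6))² = ((27 + 60)*(-8 + 13) + (24 - 40*(-2 - 1*(-5)) - 32*(-6)))² = (87*5 + (24 - 40*(-2 + 5) + 192))² = (435 + (24 - 40*3 + 192))² = (435 + (24 - 120 + 192))² = (435 + 96)² = 531² = 281961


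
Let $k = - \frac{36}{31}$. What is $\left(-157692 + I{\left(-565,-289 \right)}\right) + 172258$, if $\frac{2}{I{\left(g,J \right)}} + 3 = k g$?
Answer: $\frac{294917864}{20247} \approx 14566.0$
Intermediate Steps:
$k = - \frac{36}{31}$ ($k = \left(-36\right) \frac{1}{31} = - \frac{36}{31} \approx -1.1613$)
$I{\left(g,J \right)} = \frac{2}{-3 - \frac{36 g}{31}}$
$\left(-157692 + I{\left(-565,-289 \right)}\right) + 172258 = \left(-157692 + \frac{62}{3 \left(-31 - -6780\right)}\right) + 172258 = \left(-157692 + \frac{62}{3 \left(-31 + 6780\right)}\right) + 172258 = \left(-157692 + \frac{62}{3 \cdot 6749}\right) + 172258 = \left(-157692 + \frac{62}{3} \cdot \frac{1}{6749}\right) + 172258 = \left(-157692 + \frac{62}{20247}\right) + 172258 = - \frac{3192789862}{20247} + 172258 = \frac{294917864}{20247}$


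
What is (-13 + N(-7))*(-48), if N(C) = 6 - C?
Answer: 0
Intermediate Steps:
(-13 + N(-7))*(-48) = (-13 + (6 - 1*(-7)))*(-48) = (-13 + (6 + 7))*(-48) = (-13 + 13)*(-48) = 0*(-48) = 0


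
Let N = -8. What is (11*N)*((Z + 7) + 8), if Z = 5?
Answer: -1760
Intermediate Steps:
(11*N)*((Z + 7) + 8) = (11*(-8))*((5 + 7) + 8) = -88*(12 + 8) = -88*20 = -1760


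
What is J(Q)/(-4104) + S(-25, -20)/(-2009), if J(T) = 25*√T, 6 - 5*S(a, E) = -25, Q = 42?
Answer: -31/10045 - 25*√42/4104 ≈ -0.042564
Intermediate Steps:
S(a, E) = 31/5 (S(a, E) = 6/5 - ⅕*(-25) = 6/5 + 5 = 31/5)
J(Q)/(-4104) + S(-25, -20)/(-2009) = (25*√42)/(-4104) + (31/5)/(-2009) = (25*√42)*(-1/4104) + (31/5)*(-1/2009) = -25*√42/4104 - 31/10045 = -31/10045 - 25*√42/4104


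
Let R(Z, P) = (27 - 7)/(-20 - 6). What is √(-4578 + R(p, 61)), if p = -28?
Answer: 2*I*√193453/13 ≈ 67.667*I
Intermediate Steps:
R(Z, P) = -10/13 (R(Z, P) = 20/(-26) = 20*(-1/26) = -10/13)
√(-4578 + R(p, 61)) = √(-4578 - 10/13) = √(-59524/13) = 2*I*√193453/13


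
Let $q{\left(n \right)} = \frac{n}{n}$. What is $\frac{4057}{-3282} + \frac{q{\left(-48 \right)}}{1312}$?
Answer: $- \frac{2659751}{2152992} \approx -1.2354$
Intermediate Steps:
$q{\left(n \right)} = 1$
$\frac{4057}{-3282} + \frac{q{\left(-48 \right)}}{1312} = \frac{4057}{-3282} + 1 \cdot \frac{1}{1312} = 4057 \left(- \frac{1}{3282}\right) + 1 \cdot \frac{1}{1312} = - \frac{4057}{3282} + \frac{1}{1312} = - \frac{2659751}{2152992}$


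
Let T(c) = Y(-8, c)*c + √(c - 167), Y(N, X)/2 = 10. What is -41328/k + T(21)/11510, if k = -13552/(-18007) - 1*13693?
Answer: 26270359038/8599584853 + I*√146/11510 ≈ 3.0548 + 0.0010498*I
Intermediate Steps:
Y(N, X) = 20 (Y(N, X) = 2*10 = 20)
k = -22414209/1637 (k = -13552*(-1/18007) - 13693 = 1232/1637 - 13693 = -22414209/1637 ≈ -13692.)
T(c) = √(-167 + c) + 20*c (T(c) = 20*c + √(c - 167) = 20*c + √(-167 + c) = √(-167 + c) + 20*c)
-41328/k + T(21)/11510 = -41328/(-22414209/1637) + (√(-167 + 21) + 20*21)/11510 = -41328*(-1637/22414209) + (√(-146) + 420)*(1/11510) = 22551312/7471403 + (I*√146 + 420)*(1/11510) = 22551312/7471403 + (420 + I*√146)*(1/11510) = 22551312/7471403 + (42/1151 + I*√146/11510) = 26270359038/8599584853 + I*√146/11510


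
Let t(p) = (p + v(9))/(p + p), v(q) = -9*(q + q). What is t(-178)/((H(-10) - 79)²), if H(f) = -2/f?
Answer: 2125/13816004 ≈ 0.00015381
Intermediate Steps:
v(q) = -18*q
t(p) = (-162 + p)/(2*p) (t(p) = (p - 18*9)/(p + p) = (p - 162)/((2*p)) = (-162 + p)*(1/(2*p)) = (-162 + p)/(2*p))
t(-178)/((H(-10) - 79)²) = ((½)*(-162 - 178)/(-178))/((-2/(-10) - 79)²) = ((½)*(-1/178)*(-340))/((-2*(-⅒) - 79)²) = 85/(89*((⅕ - 79)²)) = 85/(89*((-394/5)²)) = 85/(89*(155236/25)) = (85/89)*(25/155236) = 2125/13816004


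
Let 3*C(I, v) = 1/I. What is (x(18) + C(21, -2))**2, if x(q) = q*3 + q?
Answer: 20584369/3969 ≈ 5186.3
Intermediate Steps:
C(I, v) = 1/(3*I)
x(q) = 4*q (x(q) = 3*q + q = 4*q)
(x(18) + C(21, -2))**2 = (4*18 + (1/3)/21)**2 = (72 + (1/3)*(1/21))**2 = (72 + 1/63)**2 = (4537/63)**2 = 20584369/3969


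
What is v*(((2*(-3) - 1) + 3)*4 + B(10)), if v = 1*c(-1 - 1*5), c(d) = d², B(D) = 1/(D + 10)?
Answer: -2871/5 ≈ -574.20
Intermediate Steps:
B(D) = 1/(10 + D)
v = 36 (v = 1*(-1 - 1*5)² = 1*(-1 - 5)² = 1*(-6)² = 1*36 = 36)
v*(((2*(-3) - 1) + 3)*4 + B(10)) = 36*(((2*(-3) - 1) + 3)*4 + 1/(10 + 10)) = 36*(((-6 - 1) + 3)*4 + 1/20) = 36*((-7 + 3)*4 + 1/20) = 36*(-4*4 + 1/20) = 36*(-16 + 1/20) = 36*(-319/20) = -2871/5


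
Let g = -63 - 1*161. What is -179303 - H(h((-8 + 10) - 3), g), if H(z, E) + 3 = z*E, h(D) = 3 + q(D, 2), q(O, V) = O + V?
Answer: -178404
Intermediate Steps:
g = -224 (g = -63 - 161 = -224)
h(D) = 5 + D (h(D) = 3 + (D + 2) = 3 + (2 + D) = 5 + D)
H(z, E) = -3 + E*z (H(z, E) = -3 + z*E = -3 + E*z)
-179303 - H(h((-8 + 10) - 3), g) = -179303 - (-3 - 224*(5 + ((-8 + 10) - 3))) = -179303 - (-3 - 224*(5 + (2 - 3))) = -179303 - (-3 - 224*(5 - 1)) = -179303 - (-3 - 224*4) = -179303 - (-3 - 896) = -179303 - 1*(-899) = -179303 + 899 = -178404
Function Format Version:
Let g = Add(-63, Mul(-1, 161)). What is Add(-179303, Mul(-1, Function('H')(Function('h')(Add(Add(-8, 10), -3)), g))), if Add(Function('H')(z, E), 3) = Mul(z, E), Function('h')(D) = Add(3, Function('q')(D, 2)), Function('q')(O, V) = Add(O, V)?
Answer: -178404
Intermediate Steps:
g = -224 (g = Add(-63, -161) = -224)
Function('h')(D) = Add(5, D) (Function('h')(D) = Add(3, Add(D, 2)) = Add(3, Add(2, D)) = Add(5, D))
Function('H')(z, E) = Add(-3, Mul(E, z)) (Function('H')(z, E) = Add(-3, Mul(z, E)) = Add(-3, Mul(E, z)))
Add(-179303, Mul(-1, Function('H')(Function('h')(Add(Add(-8, 10), -3)), g))) = Add(-179303, Mul(-1, Add(-3, Mul(-224, Add(5, Add(Add(-8, 10), -3)))))) = Add(-179303, Mul(-1, Add(-3, Mul(-224, Add(5, Add(2, -3)))))) = Add(-179303, Mul(-1, Add(-3, Mul(-224, Add(5, -1))))) = Add(-179303, Mul(-1, Add(-3, Mul(-224, 4)))) = Add(-179303, Mul(-1, Add(-3, -896))) = Add(-179303, Mul(-1, -899)) = Add(-179303, 899) = -178404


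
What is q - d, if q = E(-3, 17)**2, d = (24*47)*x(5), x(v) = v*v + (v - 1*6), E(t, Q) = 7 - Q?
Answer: -26972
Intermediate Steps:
x(v) = -6 + v + v**2 (x(v) = v**2 + (v - 6) = v**2 + (-6 + v) = -6 + v + v**2)
d = 27072 (d = (24*47)*(-6 + 5 + 5**2) = 1128*(-6 + 5 + 25) = 1128*24 = 27072)
q = 100 (q = (7 - 1*17)**2 = (7 - 17)**2 = (-10)**2 = 100)
q - d = 100 - 1*27072 = 100 - 27072 = -26972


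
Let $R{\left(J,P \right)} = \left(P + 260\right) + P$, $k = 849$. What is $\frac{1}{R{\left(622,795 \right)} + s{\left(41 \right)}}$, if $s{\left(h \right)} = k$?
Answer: $\frac{1}{2699} \approx 0.00037051$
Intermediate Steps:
$R{\left(J,P \right)} = 260 + 2 P$ ($R{\left(J,P \right)} = \left(260 + P\right) + P = 260 + 2 P$)
$s{\left(h \right)} = 849$
$\frac{1}{R{\left(622,795 \right)} + s{\left(41 \right)}} = \frac{1}{\left(260 + 2 \cdot 795\right) + 849} = \frac{1}{\left(260 + 1590\right) + 849} = \frac{1}{1850 + 849} = \frac{1}{2699}$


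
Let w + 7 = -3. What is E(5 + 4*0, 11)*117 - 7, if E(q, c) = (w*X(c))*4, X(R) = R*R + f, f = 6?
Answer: -594367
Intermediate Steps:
w = -10 (w = -7 - 3 = -10)
X(R) = 6 + R² (X(R) = R*R + 6 = R² + 6 = 6 + R²)
E(q, c) = -240 - 40*c² (E(q, c) = -10*(6 + c²)*4 = (-60 - 10*c²)*4 = -240 - 40*c²)
E(5 + 4*0, 11)*117 - 7 = (-240 - 40*11²)*117 - 7 = (-240 - 40*121)*117 - 7 = (-240 - 4840)*117 - 7 = -5080*117 - 7 = -594360 - 7 = -594367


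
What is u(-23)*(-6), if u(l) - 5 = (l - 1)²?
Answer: -3486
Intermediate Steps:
u(l) = 5 + (-1 + l)² (u(l) = 5 + (l - 1)² = 5 + (-1 + l)²)
u(-23)*(-6) = (5 + (-1 - 23)²)*(-6) = (5 + (-24)²)*(-6) = (5 + 576)*(-6) = 581*(-6) = -3486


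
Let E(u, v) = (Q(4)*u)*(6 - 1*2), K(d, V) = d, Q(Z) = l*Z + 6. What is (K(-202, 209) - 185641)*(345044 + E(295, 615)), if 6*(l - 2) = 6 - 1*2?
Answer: -203336773276/3 ≈ -6.7779e+10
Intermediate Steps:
l = 8/3 (l = 2 + (6 - 1*2)/6 = 2 + (6 - 2)/6 = 2 + (1/6)*4 = 2 + 2/3 = 8/3 ≈ 2.6667)
Q(Z) = 6 + 8*Z/3 (Q(Z) = 8*Z/3 + 6 = 6 + 8*Z/3)
E(u, v) = 200*u/3 (E(u, v) = ((6 + (8/3)*4)*u)*(6 - 1*2) = ((6 + 32/3)*u)*(6 - 2) = (50*u/3)*4 = 200*u/3)
(K(-202, 209) - 185641)*(345044 + E(295, 615)) = (-202 - 185641)*(345044 + (200/3)*295) = -185843*(345044 + 59000/3) = -185843*1094132/3 = -203336773276/3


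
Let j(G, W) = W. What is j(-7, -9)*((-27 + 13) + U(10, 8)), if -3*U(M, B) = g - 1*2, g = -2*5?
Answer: 90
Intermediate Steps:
g = -10
U(M, B) = 4 (U(M, B) = -(-10 - 1*2)/3 = -(-10 - 2)/3 = -1/3*(-12) = 4)
j(-7, -9)*((-27 + 13) + U(10, 8)) = -9*((-27 + 13) + 4) = -9*(-14 + 4) = -9*(-10) = 90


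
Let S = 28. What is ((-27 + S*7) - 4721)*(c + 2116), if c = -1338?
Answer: -3541456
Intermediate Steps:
((-27 + S*7) - 4721)*(c + 2116) = ((-27 + 28*7) - 4721)*(-1338 + 2116) = ((-27 + 196) - 4721)*778 = (169 - 4721)*778 = -4552*778 = -3541456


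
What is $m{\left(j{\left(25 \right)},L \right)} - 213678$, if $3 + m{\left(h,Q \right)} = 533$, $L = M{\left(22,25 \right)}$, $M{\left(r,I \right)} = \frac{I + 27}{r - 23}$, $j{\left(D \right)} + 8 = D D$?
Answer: $-213148$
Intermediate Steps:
$j{\left(D \right)} = -8 + D^{2}$ ($j{\left(D \right)} = -8 + D D = -8 + D^{2}$)
$M{\left(r,I \right)} = \frac{27 + I}{-23 + r}$
$L = -52$ ($L = \frac{27 + 25}{-23 + 22} = \frac{1}{-1} \cdot 52 = \left(-1\right) 52 = -52$)
$m{\left(h,Q \right)} = 530$ ($m{\left(h,Q \right)} = -3 + 533 = 530$)
$m{\left(j{\left(25 \right)},L \right)} - 213678 = 530 - 213678 = -213148$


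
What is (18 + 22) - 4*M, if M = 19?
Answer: -36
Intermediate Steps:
(18 + 22) - 4*M = (18 + 22) - 4*19 = 40 - 76 = -36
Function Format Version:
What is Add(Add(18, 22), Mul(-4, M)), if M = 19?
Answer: -36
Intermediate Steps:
Add(Add(18, 22), Mul(-4, M)) = Add(Add(18, 22), Mul(-4, 19)) = Add(40, -76) = -36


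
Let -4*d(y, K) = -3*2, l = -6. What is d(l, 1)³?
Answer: 27/8 ≈ 3.3750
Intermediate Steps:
d(y, K) = 3/2 (d(y, K) = -(-3)*2/4 = -¼*(-6) = 3/2)
d(l, 1)³ = (3/2)³ = 27/8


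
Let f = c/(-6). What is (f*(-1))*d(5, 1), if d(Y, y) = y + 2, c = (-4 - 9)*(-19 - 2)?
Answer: 273/2 ≈ 136.50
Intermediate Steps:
c = 273 (c = -13*(-21) = 273)
d(Y, y) = 2 + y
f = -91/2 (f = 273/(-6) = 273*(-⅙) = -91/2 ≈ -45.500)
(f*(-1))*d(5, 1) = (-91/2*(-1))*(2 + 1) = (91/2)*3 = 273/2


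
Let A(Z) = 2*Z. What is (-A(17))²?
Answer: 1156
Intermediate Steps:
(-A(17))² = (-2*17)² = (-1*34)² = (-34)² = 1156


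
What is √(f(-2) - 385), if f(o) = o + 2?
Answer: I*√385 ≈ 19.621*I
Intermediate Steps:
f(o) = 2 + o
√(f(-2) - 385) = √((2 - 2) - 385) = √(0 - 385) = √(-385) = I*√385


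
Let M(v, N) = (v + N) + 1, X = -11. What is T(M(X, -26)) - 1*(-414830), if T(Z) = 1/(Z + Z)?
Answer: 29867759/72 ≈ 4.1483e+5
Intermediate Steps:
M(v, N) = 1 + N + v (M(v, N) = (N + v) + 1 = 1 + N + v)
T(Z) = 1/(2*Z)
T(M(X, -26)) - 1*(-414830) = 1/(2*(1 - 26 - 11)) - 1*(-414830) = (½)/(-36) + 414830 = (½)*(-1/36) + 414830 = -1/72 + 414830 = 29867759/72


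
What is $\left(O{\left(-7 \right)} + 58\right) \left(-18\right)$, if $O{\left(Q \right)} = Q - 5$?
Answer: $-828$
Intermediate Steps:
$O{\left(Q \right)} = -5 + Q$ ($O{\left(Q \right)} = Q - 5 = -5 + Q$)
$\left(O{\left(-7 \right)} + 58\right) \left(-18\right) = \left(\left(-5 - 7\right) + 58\right) \left(-18\right) = \left(-12 + 58\right) \left(-18\right) = 46 \left(-18\right) = -828$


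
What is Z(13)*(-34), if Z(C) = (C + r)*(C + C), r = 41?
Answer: -47736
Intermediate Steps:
Z(C) = 2*C*(41 + C) (Z(C) = (C + 41)*(C + C) = (41 + C)*(2*C) = 2*C*(41 + C))
Z(13)*(-34) = (2*13*(41 + 13))*(-34) = (2*13*54)*(-34) = 1404*(-34) = -47736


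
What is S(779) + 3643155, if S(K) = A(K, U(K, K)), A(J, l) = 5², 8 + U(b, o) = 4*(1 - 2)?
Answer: 3643180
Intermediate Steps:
U(b, o) = -12 (U(b, o) = -8 + 4*(1 - 2) = -8 + 4*(-1) = -8 - 4 = -12)
A(J, l) = 25
S(K) = 25
S(779) + 3643155 = 25 + 3643155 = 3643180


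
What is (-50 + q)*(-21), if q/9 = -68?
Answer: 13902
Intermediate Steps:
q = -612 (q = 9*(-68) = -612)
(-50 + q)*(-21) = (-50 - 612)*(-21) = -662*(-21) = 13902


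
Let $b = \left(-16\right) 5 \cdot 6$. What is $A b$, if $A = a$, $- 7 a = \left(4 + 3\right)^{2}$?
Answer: $3360$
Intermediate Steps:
$a = -7$ ($a = - \frac{\left(4 + 3\right)^{2}}{7} = - \frac{7^{2}}{7} = \left(- \frac{1}{7}\right) 49 = -7$)
$A = -7$
$b = -480$ ($b = \left(-80\right) 6 = -480$)
$A b = \left(-7\right) \left(-480\right) = 3360$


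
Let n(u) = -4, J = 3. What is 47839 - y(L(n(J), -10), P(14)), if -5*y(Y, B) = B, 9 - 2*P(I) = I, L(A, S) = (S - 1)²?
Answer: 95677/2 ≈ 47839.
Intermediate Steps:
L(A, S) = (-1 + S)²
P(I) = 9/2 - I/2
y(Y, B) = -B/5
47839 - y(L(n(J), -10), P(14)) = 47839 - (-1)*(9/2 - ½*14)/5 = 47839 - (-1)*(9/2 - 7)/5 = 47839 - (-1)*(-5)/(5*2) = 47839 - 1*½ = 47839 - ½ = 95677/2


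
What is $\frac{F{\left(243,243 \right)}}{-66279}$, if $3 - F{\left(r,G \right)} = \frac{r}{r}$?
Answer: $- \frac{2}{66279} \approx -3.0175 \cdot 10^{-5}$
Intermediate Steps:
$F{\left(r,G \right)} = 2$ ($F{\left(r,G \right)} = 3 - \frac{r}{r} = 3 - 1 = 2$)
$\frac{F{\left(243,243 \right)}}{-66279} = \frac{2}{-66279} = 2 \left(- \frac{1}{66279}\right) = - \frac{2}{66279}$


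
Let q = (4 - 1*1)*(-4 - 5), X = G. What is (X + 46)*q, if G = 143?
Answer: -5103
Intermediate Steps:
X = 143
q = -27 (q = (4 - 1)*(-9) = 3*(-9) = -27)
(X + 46)*q = (143 + 46)*(-27) = 189*(-27) = -5103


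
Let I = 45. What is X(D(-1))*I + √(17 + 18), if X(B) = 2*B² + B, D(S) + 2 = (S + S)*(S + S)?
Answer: 450 + √35 ≈ 455.92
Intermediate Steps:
D(S) = -2 + 4*S² (D(S) = -2 + (S + S)*(S + S) = -2 + (2*S)*(2*S) = -2 + 4*S²)
X(B) = B + 2*B²
X(D(-1))*I + √(17 + 18) = ((-2 + 4*(-1)²)*(1 + 2*(-2 + 4*(-1)²)))*45 + √(17 + 18) = ((-2 + 4*1)*(1 + 2*(-2 + 4*1)))*45 + √35 = ((-2 + 4)*(1 + 2*(-2 + 4)))*45 + √35 = (2*(1 + 2*2))*45 + √35 = (2*(1 + 4))*45 + √35 = (2*5)*45 + √35 = 10*45 + √35 = 450 + √35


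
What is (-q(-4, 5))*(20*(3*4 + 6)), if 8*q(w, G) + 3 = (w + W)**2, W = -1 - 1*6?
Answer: -5310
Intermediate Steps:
W = -7 (W = -1 - 6 = -7)
q(w, G) = -3/8 + (-7 + w)**2/8 (q(w, G) = -3/8 + (w - 7)**2/8 = -3/8 + (-7 + w)**2/8)
(-q(-4, 5))*(20*(3*4 + 6)) = (-(-3/8 + (-7 - 4)**2/8))*(20*(3*4 + 6)) = (-(-3/8 + (1/8)*(-11)**2))*(20*(12 + 6)) = (-(-3/8 + (1/8)*121))*(20*18) = -(-3/8 + 121/8)*360 = -1*59/4*360 = -59/4*360 = -5310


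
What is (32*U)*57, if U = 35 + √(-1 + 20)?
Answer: 63840 + 1824*√19 ≈ 71791.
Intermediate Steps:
U = 35 + √19 ≈ 39.359
(32*U)*57 = (32*(35 + √19))*57 = (1120 + 32*√19)*57 = 63840 + 1824*√19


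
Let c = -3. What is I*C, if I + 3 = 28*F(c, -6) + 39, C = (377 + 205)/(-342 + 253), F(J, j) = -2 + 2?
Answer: -20952/89 ≈ -235.42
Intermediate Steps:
F(J, j) = 0
C = -582/89 (C = 582/(-89) = 582*(-1/89) = -582/89 ≈ -6.5393)
I = 36 (I = -3 + (28*0 + 39) = -3 + (0 + 39) = -3 + 39 = 36)
I*C = 36*(-582/89) = -20952/89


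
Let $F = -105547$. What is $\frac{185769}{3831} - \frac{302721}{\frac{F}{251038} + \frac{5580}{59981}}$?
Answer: $\frac{5821158056229857667}{6295638818059} \approx 9.2463 \cdot 10^{5}$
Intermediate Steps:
$\frac{185769}{3831} - \frac{302721}{\frac{F}{251038} + \frac{5580}{59981}} = \frac{185769}{3831} - \frac{302721}{- \frac{105547}{251038} + \frac{5580}{59981}} = 185769 \cdot \frac{1}{3831} - \frac{302721}{\left(-105547\right) \frac{1}{251038} + 5580 \cdot \frac{1}{59981}} = \frac{61923}{1277} - \frac{302721}{- \frac{105547}{251038} + \frac{5580}{59981}} = \frac{61923}{1277} - \frac{302721}{- \frac{4930022567}{15057510278}} = \frac{61923}{1277} - - \frac{4558224568866438}{4930022567} = \frac{61923}{1277} + \frac{4558224568866438}{4930022567} = \frac{5821158056229857667}{6295638818059}$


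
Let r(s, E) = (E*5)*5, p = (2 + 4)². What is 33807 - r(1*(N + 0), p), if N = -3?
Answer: 32907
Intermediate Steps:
p = 36 (p = 6² = 36)
r(s, E) = 25*E (r(s, E) = (5*E)*5 = 25*E)
33807 - r(1*(N + 0), p) = 33807 - 25*36 = 33807 - 1*900 = 33807 - 900 = 32907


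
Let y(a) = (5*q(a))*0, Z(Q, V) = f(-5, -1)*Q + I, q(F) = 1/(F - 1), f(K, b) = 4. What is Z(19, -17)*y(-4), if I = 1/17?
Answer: 0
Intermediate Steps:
I = 1/17 ≈ 0.058824
q(F) = 1/(-1 + F)
Z(Q, V) = 1/17 + 4*Q (Z(Q, V) = 4*Q + 1/17 = 1/17 + 4*Q)
y(a) = 0 (y(a) = (5/(-1 + a))*0 = 0)
Z(19, -17)*y(-4) = (1/17 + 4*19)*0 = (1/17 + 76)*0 = (1293/17)*0 = 0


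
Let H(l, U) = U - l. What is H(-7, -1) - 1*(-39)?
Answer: 45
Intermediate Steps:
H(-7, -1) - 1*(-39) = (-1 - 1*(-7)) - 1*(-39) = (-1 + 7) + 39 = 6 + 39 = 45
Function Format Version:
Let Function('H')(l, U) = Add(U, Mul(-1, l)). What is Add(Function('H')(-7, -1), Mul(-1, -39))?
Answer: 45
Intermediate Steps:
Add(Function('H')(-7, -1), Mul(-1, -39)) = Add(Add(-1, Mul(-1, -7)), Mul(-1, -39)) = Add(Add(-1, 7), 39) = Add(6, 39) = 45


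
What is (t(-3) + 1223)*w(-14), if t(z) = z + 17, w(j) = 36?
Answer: 44532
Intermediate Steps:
t(z) = 17 + z
(t(-3) + 1223)*w(-14) = ((17 - 3) + 1223)*36 = (14 + 1223)*36 = 1237*36 = 44532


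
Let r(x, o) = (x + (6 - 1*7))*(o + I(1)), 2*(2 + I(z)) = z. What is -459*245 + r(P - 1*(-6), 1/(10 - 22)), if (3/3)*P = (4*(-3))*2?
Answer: -1349099/12 ≈ -1.1242e+5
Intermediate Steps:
I(z) = -2 + z/2
P = -24 (P = (4*(-3))*2 = -12*2 = -24)
r(x, o) = (-1 + x)*(-3/2 + o) (r(x, o) = (x + (6 - 1*7))*(o + (-2 + (1/2)*1)) = (x + (6 - 7))*(o + (-2 + 1/2)) = (x - 1)*(o - 3/2) = (-1 + x)*(-3/2 + o))
-459*245 + r(P - 1*(-6), 1/(10 - 22)) = -459*245 + (3/2 - 1/(10 - 22) - 3*(-24 - 1*(-6))/2 + (-24 - 1*(-6))/(10 - 22)) = -112455 + (3/2 - 1/(-12) - 3*(-24 + 6)/2 + (-24 + 6)/(-12)) = -112455 + (3/2 - 1*(-1/12) - 3/2*(-18) - 1/12*(-18)) = -112455 + (3/2 + 1/12 + 27 + 3/2) = -112455 + 361/12 = -1349099/12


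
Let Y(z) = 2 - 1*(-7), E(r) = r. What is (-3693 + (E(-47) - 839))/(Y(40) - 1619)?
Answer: 4579/1610 ≈ 2.8441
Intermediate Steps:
Y(z) = 9 (Y(z) = 2 + 7 = 9)
(-3693 + (E(-47) - 839))/(Y(40) - 1619) = (-3693 + (-47 - 839))/(9 - 1619) = (-3693 - 886)/(-1610) = -4579*(-1/1610) = 4579/1610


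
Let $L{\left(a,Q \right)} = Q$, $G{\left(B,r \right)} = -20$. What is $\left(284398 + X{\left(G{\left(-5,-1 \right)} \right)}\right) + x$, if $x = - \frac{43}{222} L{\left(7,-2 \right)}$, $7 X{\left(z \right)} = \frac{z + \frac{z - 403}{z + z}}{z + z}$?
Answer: $\frac{353564117047}{1243200} \approx 2.844 \cdot 10^{5}$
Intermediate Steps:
$X{\left(z \right)} = \frac{z + \frac{-403 + z}{2 z}}{14 z}$ ($X{\left(z \right)} = \frac{\left(z + \frac{z - 403}{z + z}\right) \frac{1}{z + z}}{7} = \frac{\left(z + \frac{-403 + z}{2 z}\right) \frac{1}{2 z}}{7} = \frac{\frac{1}{2} \frac{1}{z} \left(z + \frac{-403 + z}{2 z}\right)}{7} = \frac{z + \frac{-403 + z}{2 z}}{14 z}$)
$x = \frac{43}{111}$ ($x = - \frac{43}{222} \left(-2\right) = \left(-43\right) \frac{1}{222} \left(-2\right) = \left(- \frac{43}{222}\right) \left(-2\right) = \frac{43}{111} \approx 0.38739$)
$\left(284398 + X{\left(G{\left(-5,-1 \right)} \right)}\right) + x = \left(284398 + \frac{-403 - 20 + 2 \left(-20\right)^{2}}{28 \cdot 400}\right) + \frac{43}{111} = \left(284398 + \frac{1}{28} \cdot \frac{1}{400} \left(-403 - 20 + 2 \cdot 400\right)\right) + \frac{43}{111} = \left(284398 + \frac{1}{28} \cdot \frac{1}{400} \left(-403 - 20 + 800\right)\right) + \frac{43}{111} = \left(284398 + \frac{1}{28} \cdot \frac{1}{400} \cdot 377\right) + \frac{43}{111} = \left(284398 + \frac{377}{11200}\right) + \frac{43}{111} = \frac{3185257977}{11200} + \frac{43}{111} = \frac{353564117047}{1243200}$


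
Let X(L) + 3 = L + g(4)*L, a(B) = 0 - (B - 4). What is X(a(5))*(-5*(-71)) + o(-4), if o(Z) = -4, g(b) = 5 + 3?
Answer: -4264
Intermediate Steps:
g(b) = 8
a(B) = 4 - B (a(B) = 0 - (-4 + B) = 0 + (4 - B) = 4 - B)
X(L) = -3 + 9*L (X(L) = -3 + (L + 8*L) = -3 + 9*L)
X(a(5))*(-5*(-71)) + o(-4) = (-3 + 9*(4 - 1*5))*(-5*(-71)) - 4 = (-3 + 9*(4 - 5))*355 - 4 = (-3 + 9*(-1))*355 - 4 = (-3 - 9)*355 - 4 = -12*355 - 4 = -4260 - 4 = -4264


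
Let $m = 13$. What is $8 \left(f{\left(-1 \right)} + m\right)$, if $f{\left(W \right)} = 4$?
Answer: $136$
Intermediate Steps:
$8 \left(f{\left(-1 \right)} + m\right) = 8 \left(4 + 13\right) = 8 \cdot 17 = 136$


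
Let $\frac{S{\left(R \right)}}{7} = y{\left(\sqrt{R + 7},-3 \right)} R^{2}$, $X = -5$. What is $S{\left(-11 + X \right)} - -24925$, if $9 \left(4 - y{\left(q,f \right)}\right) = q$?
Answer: $32093 - \frac{1792 i}{3} \approx 32093.0 - 597.33 i$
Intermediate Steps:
$y{\left(q,f \right)} = 4 - \frac{q}{9}$
$S{\left(R \right)} = 7 R^{2} \left(4 - \frac{\sqrt{7 + R}}{9}\right)$ ($S{\left(R \right)} = 7 \left(4 - \frac{\sqrt{R + 7}}{9}\right) R^{2} = 7 \left(4 - \frac{\sqrt{7 + R}}{9}\right) R^{2} = 7 R^{2} \left(4 - \frac{\sqrt{7 + R}}{9}\right)$)
$S{\left(-11 + X \right)} - -24925 = \frac{7 \left(-11 - 5\right)^{2} \left(36 - \sqrt{7 - 16}\right)}{9} - -24925 = \frac{7 \left(-16\right)^{2} \left(36 - \sqrt{7 - 16}\right)}{9} + 24925 = \frac{7}{9} \cdot 256 \left(36 - \sqrt{-9}\right) + 24925 = \frac{7}{9} \cdot 256 \left(36 - 3 i\right) + 24925 = \left(7168 - \frac{1792 i}{3}\right) + 24925 = 32093 - \frac{1792 i}{3}$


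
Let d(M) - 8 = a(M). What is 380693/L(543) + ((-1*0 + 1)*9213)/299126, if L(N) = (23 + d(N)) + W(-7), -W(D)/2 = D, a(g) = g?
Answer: 56940295781/87943044 ≈ 647.47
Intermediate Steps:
W(D) = -2*D
d(M) = 8 + M
L(N) = 45 + N (L(N) = (23 + (8 + N)) - 2*(-7) = (31 + N) + 14 = 45 + N)
380693/L(543) + ((-1*0 + 1)*9213)/299126 = 380693/(45 + 543) + ((-1*0 + 1)*9213)/299126 = 380693/588 + ((0 + 1)*9213)*(1/299126) = 380693*(1/588) + (1*9213)*(1/299126) = 380693/588 + 9213*(1/299126) = 380693/588 + 9213/299126 = 56940295781/87943044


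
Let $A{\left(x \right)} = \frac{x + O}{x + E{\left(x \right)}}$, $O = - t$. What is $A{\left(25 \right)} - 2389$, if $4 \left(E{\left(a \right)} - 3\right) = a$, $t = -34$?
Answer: $- \frac{327057}{137} \approx -2387.3$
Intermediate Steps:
$E{\left(a \right)} = 3 + \frac{a}{4}$
$O = 34$ ($O = \left(-1\right) \left(-34\right) = 34$)
$A{\left(x \right)} = \frac{34 + x}{3 + \frac{5 x}{4}}$ ($A{\left(x \right)} = \frac{x + 34}{x + \left(3 + \frac{x}{4}\right)} = \frac{34 + x}{3 + \frac{5 x}{4}}$)
$A{\left(25 \right)} - 2389 = \frac{4 \left(34 + 25\right)}{12 + 5 \cdot 25} - 2389 = 4 \frac{1}{12 + 125} \cdot 59 - 2389 = 4 \cdot \frac{1}{137} \cdot 59 - 2389 = \frac{236}{137} - 2389 = - \frac{327057}{137}$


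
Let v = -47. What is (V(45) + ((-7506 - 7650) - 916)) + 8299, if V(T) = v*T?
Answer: -9888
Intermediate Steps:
V(T) = -47*T
(V(45) + ((-7506 - 7650) - 916)) + 8299 = (-47*45 + ((-7506 - 7650) - 916)) + 8299 = (-2115 + (-15156 - 916)) + 8299 = (-2115 - 16072) + 8299 = -18187 + 8299 = -9888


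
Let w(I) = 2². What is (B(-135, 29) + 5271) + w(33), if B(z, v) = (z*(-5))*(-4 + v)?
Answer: 22150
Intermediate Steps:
w(I) = 4
B(z, v) = -5*z*(-4 + v) (B(z, v) = (-5*z)*(-4 + v) = -5*z*(-4 + v))
(B(-135, 29) + 5271) + w(33) = (5*(-135)*(4 - 1*29) + 5271) + 4 = (5*(-135)*(4 - 29) + 5271) + 4 = (5*(-135)*(-25) + 5271) + 4 = (16875 + 5271) + 4 = 22146 + 4 = 22150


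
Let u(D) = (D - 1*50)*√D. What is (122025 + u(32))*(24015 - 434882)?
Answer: -50136045675 + 29582424*√2 ≈ -5.0094e+10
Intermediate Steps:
u(D) = √D*(-50 + D) (u(D) = (D - 50)*√D = (-50 + D)*√D = √D*(-50 + D))
(122025 + u(32))*(24015 - 434882) = (122025 + √32*(-50 + 32))*(24015 - 434882) = (122025 + (4*√2)*(-18))*(-410867) = (122025 - 72*√2)*(-410867) = -50136045675 + 29582424*√2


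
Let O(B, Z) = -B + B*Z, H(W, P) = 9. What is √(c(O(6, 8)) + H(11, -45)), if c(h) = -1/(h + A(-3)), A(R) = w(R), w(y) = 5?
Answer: √19834/47 ≈ 2.9965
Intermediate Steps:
A(R) = 5
c(h) = -1/(5 + h) (c(h) = -1/(h + 5) = -1/(5 + h))
√(c(O(6, 8)) + H(11, -45)) = √(-1/(5 + 6*(-1 + 8)) + 9) = √(-1/(5 + 6*7) + 9) = √(-1/(5 + 42) + 9) = √(-1/47 + 9) = √(422/47) = √19834/47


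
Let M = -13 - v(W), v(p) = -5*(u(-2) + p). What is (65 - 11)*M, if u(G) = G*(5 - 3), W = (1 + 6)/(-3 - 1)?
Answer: -4509/2 ≈ -2254.5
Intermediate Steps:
W = -7/4 (W = 7/(-4) = 7*(-¼) = -7/4 ≈ -1.7500)
u(G) = 2*G (u(G) = G*2 = 2*G)
v(p) = 20 - 5*p (v(p) = -5*(2*(-2) + p) = -5*(-4 + p) = 20 - 5*p)
M = -167/4 (M = -13 - (20 - 5*(-7/4)) = -13 - (20 + 35/4) = -13 - 1*115/4 = -13 - 115/4 = -167/4 ≈ -41.750)
(65 - 11)*M = (65 - 11)*(-167/4) = 54*(-167/4) = -4509/2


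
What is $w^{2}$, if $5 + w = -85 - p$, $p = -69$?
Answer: $441$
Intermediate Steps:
$w = -21$ ($w = -5 - 16 = -21$)
$w^{2} = \left(-21\right)^{2} = 441$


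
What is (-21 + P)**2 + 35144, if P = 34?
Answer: 35313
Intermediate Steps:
(-21 + P)**2 + 35144 = (-21 + 34)**2 + 35144 = 13**2 + 35144 = 169 + 35144 = 35313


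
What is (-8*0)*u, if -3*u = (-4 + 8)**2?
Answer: 0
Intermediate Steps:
u = -16/3 (u = -(-4 + 8)**2/3 = -1/3*4**2 = -1/3*16 = -16/3 ≈ -5.3333)
(-8*0)*u = -8*0*(-16/3) = 0*(-16/3) = 0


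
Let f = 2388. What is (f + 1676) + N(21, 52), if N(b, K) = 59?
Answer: 4123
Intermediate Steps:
(f + 1676) + N(21, 52) = (2388 + 1676) + 59 = 4064 + 59 = 4123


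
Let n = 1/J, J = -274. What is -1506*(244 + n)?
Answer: -50341815/137 ≈ -3.6746e+5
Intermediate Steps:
n = -1/274 (n = 1/(-274) = -1/274 ≈ -0.0036496)
-1506*(244 + n) = -1506*(244 - 1/274) = -1506*66855/274 = -50341815/137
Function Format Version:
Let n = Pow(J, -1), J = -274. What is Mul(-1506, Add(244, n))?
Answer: Rational(-50341815, 137) ≈ -3.6746e+5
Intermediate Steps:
n = Rational(-1, 274) (n = Pow(-274, -1) = Rational(-1, 274) ≈ -0.0036496)
Mul(-1506, Add(244, n)) = Mul(-1506, Add(244, Rational(-1, 274))) = Mul(-1506, Rational(66855, 274)) = Rational(-50341815, 137)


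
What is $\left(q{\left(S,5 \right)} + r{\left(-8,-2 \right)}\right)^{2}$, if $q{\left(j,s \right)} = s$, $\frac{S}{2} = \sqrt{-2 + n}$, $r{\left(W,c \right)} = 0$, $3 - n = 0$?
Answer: $25$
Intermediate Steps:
$n = 3$ ($n = 3 - 0 = 3 + 0 = 3$)
$S = 2$ ($S = 2 \sqrt{-2 + 3} = 2 \sqrt{1} = 2 \cdot 1 = 2$)
$\left(q{\left(S,5 \right)} + r{\left(-8,-2 \right)}\right)^{2} = \left(5 + 0\right)^{2} = 5^{2} = 25$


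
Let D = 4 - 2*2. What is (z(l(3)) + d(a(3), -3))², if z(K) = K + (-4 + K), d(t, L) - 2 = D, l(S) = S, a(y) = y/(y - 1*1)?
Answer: 16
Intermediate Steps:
a(y) = y/(-1 + y) (a(y) = y/(y - 1) = y/(-1 + y))
D = 0 (D = 4 - 4 = 0)
d(t, L) = 2 (d(t, L) = 2 + 0 = 2)
z(K) = -4 + 2*K
(z(l(3)) + d(a(3), -3))² = ((-4 + 2*3) + 2)² = ((-4 + 6) + 2)² = (2 + 2)² = 4² = 16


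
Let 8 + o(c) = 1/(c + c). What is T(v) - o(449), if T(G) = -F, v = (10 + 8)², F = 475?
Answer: -419367/898 ≈ -467.00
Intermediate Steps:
v = 324 (v = 18² = 324)
T(G) = -475 (T(G) = -1*475 = -475)
o(c) = -8 + 1/(2*c) (o(c) = -8 + 1/(c + c) = -8 + 1/(2*c))
T(v) - o(449) = -475 - (-8 + (½)/449) = -475 - (-8 + (½)*(1/449)) = -475 - (-8 + 1/898) = -475 - 1*(-7183/898) = -475 + 7183/898 = -419367/898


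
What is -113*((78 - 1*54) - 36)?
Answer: 1356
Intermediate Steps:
-113*((78 - 1*54) - 36) = -113*((78 - 54) - 36) = -113*(24 - 36) = -113*(-12) = 1356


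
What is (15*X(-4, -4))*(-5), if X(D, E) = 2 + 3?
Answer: -375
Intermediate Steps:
X(D, E) = 5
(15*X(-4, -4))*(-5) = (15*5)*(-5) = 75*(-5) = -375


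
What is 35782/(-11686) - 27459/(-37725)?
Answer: -171498346/73475725 ≈ -2.3341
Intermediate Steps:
35782/(-11686) - 27459/(-37725) = 35782*(-1/11686) - 27459*(-1/37725) = -17891/5843 + 9153/12575 = -171498346/73475725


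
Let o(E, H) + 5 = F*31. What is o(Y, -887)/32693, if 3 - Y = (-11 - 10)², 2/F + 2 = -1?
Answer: -77/98079 ≈ -0.00078508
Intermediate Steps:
F = -⅔ (F = 2/(-2 - 1) = 2/(-3) = 2*(-⅓) = -⅔ ≈ -0.66667)
Y = -438 (Y = 3 - (-11 - 10)² = 3 - 1*(-21)² = 3 - 1*441 = 3 - 441 = -438)
o(E, H) = -77/3 (o(E, H) = -5 - ⅔*31 = -5 - 62/3 = -77/3)
o(Y, -887)/32693 = -77/3/32693 = -77/3*1/32693 = -77/98079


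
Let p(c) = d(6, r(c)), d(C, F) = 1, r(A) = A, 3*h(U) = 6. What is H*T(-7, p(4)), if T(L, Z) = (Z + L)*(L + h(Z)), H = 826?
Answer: 24780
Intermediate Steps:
h(U) = 2 (h(U) = (⅓)*6 = 2)
p(c) = 1
T(L, Z) = (2 + L)*(L + Z) (T(L, Z) = (Z + L)*(L + 2) = (L + Z)*(2 + L) = (2 + L)*(L + Z))
H*T(-7, p(4)) = 826*((-7)² + 2*(-7) + 2*1 - 7*1) = 826*(49 - 14 + 2 - 7) = 826*30 = 24780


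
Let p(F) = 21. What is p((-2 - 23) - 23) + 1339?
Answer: 1360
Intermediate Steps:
p((-2 - 23) - 23) + 1339 = 21 + 1339 = 1360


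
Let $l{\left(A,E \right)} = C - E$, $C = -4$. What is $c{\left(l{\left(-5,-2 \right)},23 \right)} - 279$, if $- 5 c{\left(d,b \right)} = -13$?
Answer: $- \frac{1382}{5} \approx -276.4$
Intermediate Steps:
$l{\left(A,E \right)} = -4 - E$
$c{\left(d,b \right)} = \frac{13}{5}$ ($c{\left(d,b \right)} = \left(- \frac{1}{5}\right) \left(-13\right) = \frac{13}{5}$)
$c{\left(l{\left(-5,-2 \right)},23 \right)} - 279 = \frac{13}{5} - 279 = - \frac{1382}{5}$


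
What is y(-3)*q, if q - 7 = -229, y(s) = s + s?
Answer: 1332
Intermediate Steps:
y(s) = 2*s
q = -222 (q = 7 - 229 = -222)
y(-3)*q = (2*(-3))*(-222) = -6*(-222) = 1332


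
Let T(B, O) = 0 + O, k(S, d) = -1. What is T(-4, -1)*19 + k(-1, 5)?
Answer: -20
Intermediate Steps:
T(B, O) = O
T(-4, -1)*19 + k(-1, 5) = -1*19 - 1 = -19 - 1 = -20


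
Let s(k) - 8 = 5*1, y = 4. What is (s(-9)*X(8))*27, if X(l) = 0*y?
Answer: 0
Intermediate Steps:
s(k) = 13 (s(k) = 8 + 5*1 = 8 + 5 = 13)
X(l) = 0 (X(l) = 0*4 = 0)
(s(-9)*X(8))*27 = (13*0)*27 = 0*27 = 0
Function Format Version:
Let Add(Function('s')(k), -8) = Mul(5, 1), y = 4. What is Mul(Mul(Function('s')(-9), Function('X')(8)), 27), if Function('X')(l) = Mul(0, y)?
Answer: 0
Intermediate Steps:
Function('s')(k) = 13 (Function('s')(k) = Add(8, Mul(5, 1)) = Add(8, 5) = 13)
Function('X')(l) = 0 (Function('X')(l) = Mul(0, 4) = 0)
Mul(Mul(Function('s')(-9), Function('X')(8)), 27) = Mul(Mul(13, 0), 27) = Mul(0, 27) = 0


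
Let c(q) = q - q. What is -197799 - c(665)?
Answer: -197799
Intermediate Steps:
c(q) = 0
-197799 - c(665) = -197799 - 1*0 = -197799 + 0 = -197799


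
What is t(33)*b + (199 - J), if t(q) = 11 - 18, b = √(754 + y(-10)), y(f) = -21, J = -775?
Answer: 974 - 7*√733 ≈ 784.48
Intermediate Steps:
b = √733 (b = √(754 - 21) = √733 ≈ 27.074)
t(q) = -7
t(33)*b + (199 - J) = -7*√733 + (199 - 1*(-775)) = -7*√733 + (199 + 775) = -7*√733 + 974 = 974 - 7*√733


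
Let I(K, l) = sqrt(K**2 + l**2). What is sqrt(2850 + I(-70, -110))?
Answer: sqrt(2850 + 10*sqrt(170)) ≈ 54.593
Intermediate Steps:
sqrt(2850 + I(-70, -110)) = sqrt(2850 + sqrt((-70)**2 + (-110)**2)) = sqrt(2850 + sqrt(4900 + 12100)) = sqrt(2850 + sqrt(17000)) = sqrt(2850 + 10*sqrt(170))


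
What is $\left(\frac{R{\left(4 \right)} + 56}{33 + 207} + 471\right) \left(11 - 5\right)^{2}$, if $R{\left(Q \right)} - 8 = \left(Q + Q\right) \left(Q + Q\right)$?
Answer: $\frac{84876}{5} \approx 16975.0$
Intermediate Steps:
$R{\left(Q \right)} = 8 + 4 Q^{2}$ ($R{\left(Q \right)} = 8 + \left(Q + Q\right) \left(Q + Q\right) = 8 + 2 Q 2 Q = 8 + 4 Q^{2}$)
$\left(\frac{R{\left(4 \right)} + 56}{33 + 207} + 471\right) \left(11 - 5\right)^{2} = \left(\frac{\left(8 + 4 \cdot 4^{2}\right) + 56}{33 + 207} + 471\right) \left(11 - 5\right)^{2} = \left(\frac{\left(8 + 4 \cdot 16\right) + 56}{240} + 471\right) 6^{2} = \left(\left(\left(8 + 64\right) + 56\right) \frac{1}{240} + 471\right) 36 = \left(\left(72 + 56\right) \frac{1}{240} + 471\right) 36 = \left(128 \cdot \frac{1}{240} + 471\right) 36 = \left(\frac{8}{15} + 471\right) 36 = \frac{7073}{15} \cdot 36 = \frac{84876}{5}$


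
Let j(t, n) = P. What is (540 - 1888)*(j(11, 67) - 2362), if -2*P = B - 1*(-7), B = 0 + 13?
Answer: 3197456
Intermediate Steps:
B = 13
P = -10 (P = -(13 - 1*(-7))/2 = -(13 + 7)/2 = -½*20 = -10)
j(t, n) = -10
(540 - 1888)*(j(11, 67) - 2362) = (540 - 1888)*(-10 - 2362) = -1348*(-2372) = 3197456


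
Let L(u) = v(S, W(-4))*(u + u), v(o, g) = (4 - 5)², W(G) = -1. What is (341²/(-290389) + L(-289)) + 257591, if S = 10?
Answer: 6784875616/26399 ≈ 2.5701e+5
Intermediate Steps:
v(o, g) = 1 (v(o, g) = (-1)² = 1)
L(u) = 2*u (L(u) = 1*(u + u) = 1*(2*u) = 2*u)
(341²/(-290389) + L(-289)) + 257591 = (341²/(-290389) + 2*(-289)) + 257591 = (116281*(-1/290389) - 578) + 257591 = (-10571/26399 - 578) + 257591 = -15269193/26399 + 257591 = 6784875616/26399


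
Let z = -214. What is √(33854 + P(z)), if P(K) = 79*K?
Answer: 2*√4237 ≈ 130.18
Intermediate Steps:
√(33854 + P(z)) = √(33854 + 79*(-214)) = √(33854 - 16906) = √16948 = 2*√4237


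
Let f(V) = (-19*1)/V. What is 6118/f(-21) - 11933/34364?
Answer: 232357435/34364 ≈ 6761.7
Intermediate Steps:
f(V) = -19/V
6118/f(-21) - 11933/34364 = 6118/((-19/(-21))) - 11933/34364 = 6118/((-19*(-1/21))) - 11933*1/34364 = 6118/(19/21) - 11933/34364 = 6118*(21/19) - 11933/34364 = 6762 - 11933/34364 = 232357435/34364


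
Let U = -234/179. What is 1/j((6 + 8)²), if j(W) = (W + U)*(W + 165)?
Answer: 179/12580850 ≈ 1.4228e-5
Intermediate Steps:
U = -234/179 (U = -234*1/179 = -234/179 ≈ -1.3073)
j(W) = (165 + W)*(-234/179 + W) (j(W) = (W - 234/179)*(W + 165) = (-234/179 + W)*(165 + W) = (165 + W)*(-234/179 + W))
1/j((6 + 8)²) = 1/(-38610/179 + ((6 + 8)²)² + 29301*(6 + 8)²/179) = 1/(-38610/179 + (14²)² + (29301/179)*14²) = 1/(-38610/179 + 196² + (29301/179)*196) = 1/(-38610/179 + 38416 + 5742996/179) = 1/(12580850/179) = 179/12580850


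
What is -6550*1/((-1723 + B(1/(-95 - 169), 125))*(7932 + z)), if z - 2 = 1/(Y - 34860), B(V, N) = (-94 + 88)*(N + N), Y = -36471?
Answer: 467218050/1824025113119 ≈ 0.00025615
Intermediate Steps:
B(V, N) = -12*N
z = 142661/71331 (z = 2 + 1/(-36471 - 34860) = 2 + 1/(-71331) = 2 - 1/71331 = 142661/71331 ≈ 2.0000)
-6550*1/((-1723 + B(1/(-95 - 169), 125))*(7932 + z)) = -6550*1/((-1723 - 12*125)*(7932 + 142661/71331)) = -6550*71331/(565940153*(-1723 - 1500)) = -6550/((-3223*565940153/71331)) = -6550/(-1824025113119/71331) = -6550*(-71331/1824025113119) = 467218050/1824025113119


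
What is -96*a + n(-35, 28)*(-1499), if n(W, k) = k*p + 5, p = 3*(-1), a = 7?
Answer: 117749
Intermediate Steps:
p = -3
n(W, k) = 5 - 3*k (n(W, k) = k*(-3) + 5 = -3*k + 5 = 5 - 3*k)
-96*a + n(-35, 28)*(-1499) = -96*7 + (5 - 3*28)*(-1499) = -672 + (5 - 84)*(-1499) = -672 - 79*(-1499) = -672 + 118421 = 117749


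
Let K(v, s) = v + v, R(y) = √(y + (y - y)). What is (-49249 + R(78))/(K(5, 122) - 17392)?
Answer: 17/6 - √78/17382 ≈ 2.8328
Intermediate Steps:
R(y) = √y (R(y) = √(y + 0) = √y)
K(v, s) = 2*v
(-49249 + R(78))/(K(5, 122) - 17392) = (-49249 + √78)/(2*5 - 17392) = (-49249 + √78)/(10 - 17392) = (-49249 + √78)/(-17382) = (-49249 + √78)*(-1/17382) = 17/6 - √78/17382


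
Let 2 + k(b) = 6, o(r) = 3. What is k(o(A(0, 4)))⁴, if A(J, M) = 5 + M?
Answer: 256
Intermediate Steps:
k(b) = 4 (k(b) = -2 + 6 = 4)
k(o(A(0, 4)))⁴ = 4⁴ = 256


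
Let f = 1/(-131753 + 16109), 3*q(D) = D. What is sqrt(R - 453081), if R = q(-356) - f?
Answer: I*sqrt(1515220371098661)/57822 ≈ 673.2*I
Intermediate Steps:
q(D) = D/3
f = -1/115644 (f = 1/(-115644) = -1/115644 ≈ -8.6472e-6)
R = -13723087/115644 (R = (1/3)*(-356) - 1*(-1/115644) = -356/3 + 1/115644 = -13723087/115644 ≈ -118.67)
sqrt(R - 453081) = sqrt(-13723087/115644 - 453081) = sqrt(-52409822251/115644) = I*sqrt(1515220371098661)/57822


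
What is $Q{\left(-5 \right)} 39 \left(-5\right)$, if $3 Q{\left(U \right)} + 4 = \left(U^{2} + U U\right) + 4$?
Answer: $-3250$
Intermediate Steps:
$Q{\left(U \right)} = \frac{2 U^{2}}{3}$ ($Q{\left(U \right)} = - \frac{4}{3} + \frac{\left(U^{2} + U U\right) + 4}{3} = - \frac{4}{3} + \frac{\left(U^{2} + U^{2}\right) + 4}{3} = - \frac{4}{3} + \frac{2 U^{2} + 4}{3} = - \frac{4}{3} + \frac{4 + 2 U^{2}}{3} = - \frac{4}{3} + \left(\frac{4}{3} + \frac{2 U^{2}}{3}\right) = \frac{2 U^{2}}{3}$)
$Q{\left(-5 \right)} 39 \left(-5\right) = \frac{2 \left(-5\right)^{2}}{3} \cdot 39 \left(-5\right) = \frac{2}{3} \cdot 25 \cdot 39 \left(-5\right) = \frac{50}{3} \cdot 39 \left(-5\right) = 650 \left(-5\right) = -3250$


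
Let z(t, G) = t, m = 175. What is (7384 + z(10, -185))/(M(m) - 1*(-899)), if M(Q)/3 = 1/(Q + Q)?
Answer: 2587900/314653 ≈ 8.2246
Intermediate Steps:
M(Q) = 3/(2*Q) (M(Q) = 3/(Q + Q) = 3/((2*Q)) = 3*(1/(2*Q)) = 3/(2*Q))
(7384 + z(10, -185))/(M(m) - 1*(-899)) = (7384 + 10)/((3/2)/175 - 1*(-899)) = 7394/((3/2)*(1/175) + 899) = 7394/(3/350 + 899) = 7394/(314653/350) = 7394*(350/314653) = 2587900/314653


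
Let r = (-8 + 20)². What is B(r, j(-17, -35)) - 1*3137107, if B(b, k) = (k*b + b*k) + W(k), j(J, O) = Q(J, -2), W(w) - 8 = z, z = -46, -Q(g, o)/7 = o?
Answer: -3133113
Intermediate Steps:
Q(g, o) = -7*o
W(w) = -38 (W(w) = 8 - 46 = -38)
j(J, O) = 14 (j(J, O) = -7*(-2) = 14)
r = 144 (r = 12² = 144)
B(b, k) = -38 + 2*b*k (B(b, k) = (k*b + b*k) - 38 = (b*k + b*k) - 38 = 2*b*k - 38 = -38 + 2*b*k)
B(r, j(-17, -35)) - 1*3137107 = (-38 + 2*144*14) - 1*3137107 = (-38 + 4032) - 3137107 = 3994 - 3137107 = -3133113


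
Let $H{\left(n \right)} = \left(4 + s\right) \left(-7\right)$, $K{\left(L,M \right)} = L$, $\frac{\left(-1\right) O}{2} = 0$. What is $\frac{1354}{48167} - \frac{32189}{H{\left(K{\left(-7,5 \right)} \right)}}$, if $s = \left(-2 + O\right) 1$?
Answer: $\frac{221495217}{96334} \approx 2299.2$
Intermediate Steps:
$O = 0$ ($O = \left(-2\right) 0 = 0$)
$s = -2$ ($s = \left(-2 + 0\right) 1 = \left(-2\right) 1 = -2$)
$H{\left(n \right)} = -14$ ($H{\left(n \right)} = \left(4 - 2\right) \left(-7\right) = 2 \left(-7\right) = -14$)
$\frac{1354}{48167} - \frac{32189}{H{\left(K{\left(-7,5 \right)} \right)}} = \frac{1354}{48167} - \frac{32189}{-14} = 1354 \cdot \frac{1}{48167} - - \frac{32189}{14} = \frac{1354}{48167} + \frac{32189}{14} = \frac{221495217}{96334}$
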